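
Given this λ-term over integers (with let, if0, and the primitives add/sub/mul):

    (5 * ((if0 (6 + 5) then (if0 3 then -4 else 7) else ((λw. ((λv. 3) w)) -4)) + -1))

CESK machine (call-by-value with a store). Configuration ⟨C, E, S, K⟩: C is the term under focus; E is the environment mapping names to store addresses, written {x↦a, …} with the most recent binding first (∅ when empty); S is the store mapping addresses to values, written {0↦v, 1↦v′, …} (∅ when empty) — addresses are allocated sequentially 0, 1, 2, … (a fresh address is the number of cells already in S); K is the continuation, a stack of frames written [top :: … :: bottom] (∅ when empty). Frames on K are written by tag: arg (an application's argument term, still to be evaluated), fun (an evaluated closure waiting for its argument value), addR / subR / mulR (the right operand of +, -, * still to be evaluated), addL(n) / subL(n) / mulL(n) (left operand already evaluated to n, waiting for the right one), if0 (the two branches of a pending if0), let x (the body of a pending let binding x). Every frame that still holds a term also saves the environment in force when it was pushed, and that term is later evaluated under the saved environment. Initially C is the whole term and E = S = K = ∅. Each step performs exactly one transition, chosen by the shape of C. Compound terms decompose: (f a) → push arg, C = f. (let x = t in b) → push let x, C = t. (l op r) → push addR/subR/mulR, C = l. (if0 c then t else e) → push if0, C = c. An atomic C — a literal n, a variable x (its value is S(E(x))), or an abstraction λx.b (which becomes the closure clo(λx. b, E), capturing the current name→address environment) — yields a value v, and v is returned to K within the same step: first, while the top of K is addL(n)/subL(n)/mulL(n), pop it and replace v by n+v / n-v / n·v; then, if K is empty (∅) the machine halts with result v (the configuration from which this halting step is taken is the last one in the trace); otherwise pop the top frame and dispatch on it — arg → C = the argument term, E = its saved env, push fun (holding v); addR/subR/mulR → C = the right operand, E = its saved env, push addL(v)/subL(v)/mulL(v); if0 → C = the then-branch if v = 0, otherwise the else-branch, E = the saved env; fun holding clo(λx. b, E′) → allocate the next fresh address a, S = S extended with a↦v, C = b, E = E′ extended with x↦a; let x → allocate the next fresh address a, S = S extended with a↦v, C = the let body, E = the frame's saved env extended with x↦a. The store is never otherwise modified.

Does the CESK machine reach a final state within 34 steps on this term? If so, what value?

t=0: ⟨C=(5 * ((if0 (6 + 5) then (if0 3 then -4 else 7) else ((λw. ((λv. 3) w)) -4)) + -1)); E=∅; S=∅; K=∅⟩
t=1: ⟨C=5; E=∅; S=∅; K=[mulR]⟩
t=2: ⟨C=((if0 (6 + 5) then (if0 3 then -4 else 7) else ((λw. ((λv. 3) w)) -4)) + -1); E=∅; S=∅; K=[mulL(5)]⟩
t=3: ⟨C=(if0 (6 + 5) then (if0 3 then -4 else 7) else ((λw. ((λv. 3) w)) -4)); E=∅; S=∅; K=[addR :: mulL(5)]⟩
t=4: ⟨C=(6 + 5); E=∅; S=∅; K=[if0 :: addR :: mulL(5)]⟩
t=5: ⟨C=6; E=∅; S=∅; K=[addR :: if0 :: addR :: mulL(5)]⟩
t=6: ⟨C=5; E=∅; S=∅; K=[addL(6) :: if0 :: addR :: mulL(5)]⟩
t=7: ⟨C=((λw. ((λv. 3) w)) -4); E=∅; S=∅; K=[addR :: mulL(5)]⟩
t=8: ⟨C=(λw. ((λv. 3) w)); E=∅; S=∅; K=[arg :: addR :: mulL(5)]⟩
t=9: ⟨C=-4; E=∅; S=∅; K=[fun :: addR :: mulL(5)]⟩
t=10: ⟨C=((λv. 3) w); E={w↦0}; S={0↦-4}; K=[addR :: mulL(5)]⟩
t=11: ⟨C=(λv. 3); E={w↦0}; S={0↦-4}; K=[arg :: addR :: mulL(5)]⟩
t=12: ⟨C=w; E={w↦0}; S={0↦-4}; K=[fun :: addR :: mulL(5)]⟩
t=13: ⟨C=3; E={v↦1, w↦0}; S={0↦-4, 1↦-4}; K=[addR :: mulL(5)]⟩
t=14: ⟨C=-1; E=∅; S={0↦-4, 1↦-4}; K=[addL(3) :: mulL(5)]⟩
→ final value 10

Answer: 10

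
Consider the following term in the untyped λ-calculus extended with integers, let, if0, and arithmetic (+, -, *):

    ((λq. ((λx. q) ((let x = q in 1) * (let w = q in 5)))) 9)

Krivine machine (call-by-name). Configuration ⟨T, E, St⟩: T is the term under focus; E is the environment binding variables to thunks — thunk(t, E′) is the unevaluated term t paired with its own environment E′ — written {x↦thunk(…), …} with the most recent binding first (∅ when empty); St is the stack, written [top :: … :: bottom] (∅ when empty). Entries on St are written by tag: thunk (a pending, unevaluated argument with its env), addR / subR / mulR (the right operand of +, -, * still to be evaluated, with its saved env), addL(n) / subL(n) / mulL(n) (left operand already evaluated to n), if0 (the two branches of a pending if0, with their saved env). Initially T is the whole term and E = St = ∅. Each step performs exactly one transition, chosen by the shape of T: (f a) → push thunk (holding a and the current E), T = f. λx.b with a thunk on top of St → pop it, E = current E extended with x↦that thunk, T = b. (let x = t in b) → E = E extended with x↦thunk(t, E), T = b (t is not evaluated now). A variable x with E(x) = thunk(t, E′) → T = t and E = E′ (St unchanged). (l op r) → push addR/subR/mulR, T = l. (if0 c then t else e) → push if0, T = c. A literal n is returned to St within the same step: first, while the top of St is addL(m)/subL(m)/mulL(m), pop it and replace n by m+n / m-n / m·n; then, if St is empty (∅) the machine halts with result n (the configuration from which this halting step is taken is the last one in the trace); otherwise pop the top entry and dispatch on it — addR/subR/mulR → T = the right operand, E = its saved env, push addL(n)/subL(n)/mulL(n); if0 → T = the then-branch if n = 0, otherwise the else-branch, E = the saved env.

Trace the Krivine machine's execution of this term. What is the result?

[0] <T=((λq. ((λx. q) ((let x = q in 1) * (let w = q in 5)))) 9), E=∅, St=∅>
[1] <T=(λq. ((λx. q) ((let x = q in 1) * (let w = q in 5)))), E=∅, St=[thunk]>
[2] <T=((λx. q) ((let x = q in 1) * (let w = q in 5))), E={q↦thunk(9, ∅)}, St=∅>
[3] <T=(λx. q), E={q↦thunk(9, ∅)}, St=[thunk]>
[4] <T=q, E={x↦thunk(((let x = q in 1) * (let w = q in 5)), {q↦thunk(9, ∅)}), q↦thunk(9, ∅)}, St=∅>
[5] <T=9, E=∅, St=∅>
→ final value 9

Answer: 9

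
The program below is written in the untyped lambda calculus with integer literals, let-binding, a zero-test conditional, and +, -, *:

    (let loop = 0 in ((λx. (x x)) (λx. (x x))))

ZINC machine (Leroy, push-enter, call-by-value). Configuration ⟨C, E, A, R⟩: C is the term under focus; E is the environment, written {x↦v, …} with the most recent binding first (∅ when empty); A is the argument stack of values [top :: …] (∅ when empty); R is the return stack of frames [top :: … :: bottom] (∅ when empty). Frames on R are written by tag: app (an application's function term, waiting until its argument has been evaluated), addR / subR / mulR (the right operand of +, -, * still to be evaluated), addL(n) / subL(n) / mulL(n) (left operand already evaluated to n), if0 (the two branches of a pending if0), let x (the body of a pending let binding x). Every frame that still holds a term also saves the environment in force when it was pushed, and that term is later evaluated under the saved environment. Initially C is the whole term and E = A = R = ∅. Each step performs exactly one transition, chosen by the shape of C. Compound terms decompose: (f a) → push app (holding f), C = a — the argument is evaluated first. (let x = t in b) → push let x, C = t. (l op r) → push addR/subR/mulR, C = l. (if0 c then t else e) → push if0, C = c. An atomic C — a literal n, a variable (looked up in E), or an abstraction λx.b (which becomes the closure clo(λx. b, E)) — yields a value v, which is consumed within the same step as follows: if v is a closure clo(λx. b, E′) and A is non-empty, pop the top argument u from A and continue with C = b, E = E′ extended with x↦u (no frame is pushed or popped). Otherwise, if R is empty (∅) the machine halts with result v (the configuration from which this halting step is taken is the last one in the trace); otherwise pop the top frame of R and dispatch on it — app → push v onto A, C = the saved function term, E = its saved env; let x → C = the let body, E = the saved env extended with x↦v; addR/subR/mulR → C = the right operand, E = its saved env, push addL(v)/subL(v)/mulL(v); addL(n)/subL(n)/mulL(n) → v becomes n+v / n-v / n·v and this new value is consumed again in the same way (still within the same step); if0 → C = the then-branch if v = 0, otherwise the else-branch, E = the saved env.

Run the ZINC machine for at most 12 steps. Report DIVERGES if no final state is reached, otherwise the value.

[0] ⟨C=(let loop = 0 in ((λx. (x x)) (λx. (x x)))); E=∅; A=∅; R=∅⟩
[1] ⟨C=0; E=∅; A=∅; R=[let loop]⟩
[2] ⟨C=((λx. (x x)) (λx. (x x))); E={loop↦0}; A=∅; R=∅⟩
[3] ⟨C=(λx. (x x)); E={loop↦0}; A=∅; R=[app]⟩
[4] ⟨C=(λx. (x x)); E={loop↦0}; A=[clo(λx. (x x), {loop↦0})]; R=∅⟩
[5] ⟨C=(x x); E={x↦clo(λx. (x x), {loop↦0}), loop↦0}; A=∅; R=∅⟩
[6] ⟨C=x; E={x↦clo(λx. (x x), {loop↦0}), loop↦0}; A=∅; R=[app]⟩
[7] ⟨C=x; E={x↦clo(λx. (x x), {loop↦0}), loop↦0}; A=[clo(λx. (x x), {loop↦0})]; R=∅⟩
… configuration repeats with period 3 (steps 5–7 recur indefinitely) …

Answer: DIVERGES (no final state within 12 steps)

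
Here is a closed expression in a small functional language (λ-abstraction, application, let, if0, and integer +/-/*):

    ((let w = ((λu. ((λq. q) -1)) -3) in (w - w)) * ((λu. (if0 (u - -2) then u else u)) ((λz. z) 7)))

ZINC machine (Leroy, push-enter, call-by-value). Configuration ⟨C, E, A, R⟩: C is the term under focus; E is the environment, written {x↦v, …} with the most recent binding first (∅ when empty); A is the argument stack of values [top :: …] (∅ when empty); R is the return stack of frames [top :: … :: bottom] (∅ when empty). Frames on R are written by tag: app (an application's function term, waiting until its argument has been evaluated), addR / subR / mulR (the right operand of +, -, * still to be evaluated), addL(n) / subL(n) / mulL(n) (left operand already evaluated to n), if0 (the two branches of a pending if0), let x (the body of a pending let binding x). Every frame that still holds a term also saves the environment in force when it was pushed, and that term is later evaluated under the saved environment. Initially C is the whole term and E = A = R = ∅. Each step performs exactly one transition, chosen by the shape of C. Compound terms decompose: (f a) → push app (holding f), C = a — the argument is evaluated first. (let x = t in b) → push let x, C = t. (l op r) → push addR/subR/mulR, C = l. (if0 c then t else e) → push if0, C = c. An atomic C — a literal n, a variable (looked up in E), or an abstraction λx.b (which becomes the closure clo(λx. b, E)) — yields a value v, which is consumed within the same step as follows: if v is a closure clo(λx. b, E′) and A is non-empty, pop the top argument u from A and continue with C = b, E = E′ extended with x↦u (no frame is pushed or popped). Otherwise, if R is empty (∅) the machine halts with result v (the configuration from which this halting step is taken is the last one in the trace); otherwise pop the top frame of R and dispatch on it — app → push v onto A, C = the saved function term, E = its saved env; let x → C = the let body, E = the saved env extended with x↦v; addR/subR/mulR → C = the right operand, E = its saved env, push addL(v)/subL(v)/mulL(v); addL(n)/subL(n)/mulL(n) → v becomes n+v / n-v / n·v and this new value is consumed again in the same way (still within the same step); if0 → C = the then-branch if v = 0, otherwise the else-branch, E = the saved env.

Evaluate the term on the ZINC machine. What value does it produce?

step 0: <C=((let w = ((λu. ((λq. q) -1)) -3) in (w - w)) * ((λu. (if0 (u - -2) then u else u)) ((λz. z) 7))), E=∅, A=∅, R=∅>
step 1: <C=(let w = ((λu. ((λq. q) -1)) -3) in (w - w)), E=∅, A=∅, R=[mulR]>
step 2: <C=((λu. ((λq. q) -1)) -3), E=∅, A=∅, R=[let w :: mulR]>
step 3: <C=-3, E=∅, A=∅, R=[app :: let w :: mulR]>
step 4: <C=(λu. ((λq. q) -1)), E=∅, A=[-3], R=[let w :: mulR]>
step 5: <C=((λq. q) -1), E={u↦-3}, A=∅, R=[let w :: mulR]>
step 6: <C=-1, E={u↦-3}, A=∅, R=[app :: let w :: mulR]>
step 7: <C=(λq. q), E={u↦-3}, A=[-1], R=[let w :: mulR]>
step 8: <C=q, E={q↦-1, u↦-3}, A=∅, R=[let w :: mulR]>
step 9: <C=(w - w), E={w↦-1}, A=∅, R=[mulR]>
step 10: <C=w, E={w↦-1}, A=∅, R=[subR :: mulR]>
step 11: <C=w, E={w↦-1}, A=∅, R=[subL(-1) :: mulR]>
step 12: <C=((λu. (if0 (u - -2) then u else u)) ((λz. z) 7)), E=∅, A=∅, R=[mulL(0)]>
step 13: <C=((λz. z) 7), E=∅, A=∅, R=[app :: mulL(0)]>
step 14: <C=7, E=∅, A=∅, R=[app :: app :: mulL(0)]>
step 15: <C=(λz. z), E=∅, A=[7], R=[app :: mulL(0)]>
step 16: <C=z, E={z↦7}, A=∅, R=[app :: mulL(0)]>
step 17: <C=(λu. (if0 (u - -2) then u else u)), E=∅, A=[7], R=[mulL(0)]>
step 18: <C=(if0 (u - -2) then u else u), E={u↦7}, A=∅, R=[mulL(0)]>
step 19: <C=(u - -2), E={u↦7}, A=∅, R=[if0 :: mulL(0)]>
step 20: <C=u, E={u↦7}, A=∅, R=[subR :: if0 :: mulL(0)]>
step 21: <C=-2, E={u↦7}, A=∅, R=[subL(7) :: if0 :: mulL(0)]>
step 22: <C=u, E={u↦7}, A=∅, R=[mulL(0)]>
→ final value 0

Answer: 0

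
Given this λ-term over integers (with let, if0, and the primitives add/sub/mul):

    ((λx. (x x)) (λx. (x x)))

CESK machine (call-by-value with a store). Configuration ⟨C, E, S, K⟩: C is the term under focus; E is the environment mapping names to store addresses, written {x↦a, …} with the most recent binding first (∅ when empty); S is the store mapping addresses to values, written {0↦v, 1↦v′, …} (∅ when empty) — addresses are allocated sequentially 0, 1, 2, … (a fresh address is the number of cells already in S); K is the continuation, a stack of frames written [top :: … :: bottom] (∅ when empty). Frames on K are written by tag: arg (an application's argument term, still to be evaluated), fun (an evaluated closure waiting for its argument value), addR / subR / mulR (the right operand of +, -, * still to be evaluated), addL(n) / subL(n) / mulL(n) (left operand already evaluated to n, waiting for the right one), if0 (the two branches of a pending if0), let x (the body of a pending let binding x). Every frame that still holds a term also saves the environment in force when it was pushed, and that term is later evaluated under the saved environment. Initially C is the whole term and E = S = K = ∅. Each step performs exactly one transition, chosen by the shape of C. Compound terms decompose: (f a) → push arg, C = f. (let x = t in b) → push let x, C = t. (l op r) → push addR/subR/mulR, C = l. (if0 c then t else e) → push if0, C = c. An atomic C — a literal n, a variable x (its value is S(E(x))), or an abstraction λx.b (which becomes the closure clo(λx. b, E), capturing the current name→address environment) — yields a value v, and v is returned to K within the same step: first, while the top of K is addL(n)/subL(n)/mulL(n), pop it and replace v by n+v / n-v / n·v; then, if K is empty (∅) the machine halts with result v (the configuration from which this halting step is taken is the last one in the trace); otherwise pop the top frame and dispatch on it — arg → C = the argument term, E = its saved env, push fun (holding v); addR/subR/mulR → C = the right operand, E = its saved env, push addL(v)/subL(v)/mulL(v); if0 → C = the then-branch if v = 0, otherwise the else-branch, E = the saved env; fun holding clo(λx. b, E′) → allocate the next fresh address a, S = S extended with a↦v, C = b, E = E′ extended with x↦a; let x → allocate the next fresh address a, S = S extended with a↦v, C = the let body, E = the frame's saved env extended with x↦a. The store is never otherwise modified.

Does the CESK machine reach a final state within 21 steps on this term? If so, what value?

t=0: <C=((λx. (x x)) (λx. (x x))), E=∅, S=∅, K=∅>
t=1: <C=(λx. (x x)), E=∅, S=∅, K=[arg]>
t=2: <C=(λx. (x x)), E=∅, S=∅, K=[fun]>
t=3: <C=(x x), E={x↦0}, S={0↦clo(λx. (x x), ∅)}, K=∅>
t=4: <C=x, E={x↦0}, S={0↦clo(λx. (x x), ∅)}, K=[arg]>
t=5: <C=x, E={x↦0}, S={0↦clo(λx. (x x), ∅)}, K=[fun]>
t=6: <C=(x x), E={x↦1}, S={0↦clo(λx. (x x), ∅), 1↦clo(λx. (x x), ∅)}, K=∅>
t=7: <C=x, E={x↦1}, S={0↦clo(λx. (x x), ∅), 1↦clo(λx. (x x), ∅)}, K=[arg]>
t=8: <C=x, E={x↦1}, S={0↦clo(λx. (x x), ∅), 1↦clo(λx. (x x), ∅)}, K=[fun]>
t=9: <C=(x x), E={x↦2}, S={0↦clo(λx. (x x), ∅), 1↦clo(λx. (x x), ∅), 2↦clo(λx. (x x), ∅)}, K=∅>
t=10: <C=x, E={x↦2}, S={0↦clo(λx. (x x), ∅), 1↦clo(λx. (x x), ∅), 2↦clo(λx. (x x), ∅)}, K=[arg]>
t=11: <C=x, E={x↦2}, S={0↦clo(λx. (x x), ∅), 1↦clo(λx. (x x), ∅), 2↦clo(λx. (x x), ∅)}, K=[fun]>
t=12: <C=(x x), E={x↦3}, S={0↦clo(λx. (x x), ∅), 1↦clo(λx. (x x), ∅), 2↦clo(λx. (x x), ∅), 3↦clo(λx. (x x), ∅)}, K=∅>
t=13: <C=x, E={x↦3}, S={0↦clo(λx. (x x), ∅), 1↦clo(λx. (x x), ∅), 2↦clo(λx. (x x), ∅), 3↦clo(λx. (x x), ∅)}, K=[arg]>
t=14: <C=x, E={x↦3}, S={0↦clo(λx. (x x), ∅), 1↦clo(λx. (x x), ∅), 2↦clo(λx. (x x), ∅), 3↦clo(λx. (x x), ∅)}, K=[fun]>
t=15: <C=(x x), E={x↦4}, S={0↦clo(λx. (x x), ∅), 1↦clo(λx. (x x), ∅), 2↦clo(λx. (x x), ∅), 3↦clo(λx. (x x), ∅), 4↦clo(λx. (x x), ∅)}, K=∅>
t=16: <C=x, E={x↦4}, S={0↦clo(λx. (x x), ∅), 1↦clo(λx. (x x), ∅), 2↦clo(λx. (x x), ∅), 3↦clo(λx. (x x), ∅), 4↦clo(λx. (x x), ∅)}, K=[arg]>
t=17: <C=x, E={x↦4}, S={0↦clo(λx. (x x), ∅), 1↦clo(λx. (x x), ∅), 2↦clo(λx. (x x), ∅), 3↦clo(λx. (x x), ∅), 4↦clo(λx. (x x), ∅)}, K=[fun]>
t=18: <C=(x x), E={x↦5}, S={0↦clo(λx. (x x), ∅), 1↦clo(λx. (x x), ∅), 2↦clo(λx. (x x), ∅), 3↦clo(λx. (x x), ∅), 4↦clo(λx. (x x), ∅), 5↦clo(λx. (x x), ∅)}, K=∅>
t=19: <C=x, E={x↦5}, S={0↦clo(λx. (x x), ∅), 1↦clo(λx. (x x), ∅), 2↦clo(λx. (x x), ∅), 3↦clo(λx. (x x), ∅), 4↦clo(λx. (x x), ∅), 5↦clo(λx. (x x), ∅)}, K=[arg]>
t=20: <C=x, E={x↦5}, S={0↦clo(λx. (x x), ∅), 1↦clo(λx. (x x), ∅), 2↦clo(λx. (x x), ∅), 3↦clo(λx. (x x), ∅), 4↦clo(λx. (x x), ∅), 5↦clo(λx. (x x), ∅)}, K=[fun]>
t=21: <C=(x x), E={x↦6}, S={0↦clo(λx. (x x), ∅), 1↦clo(λx. (x x), ∅), 2↦clo(λx. (x x), ∅), 3↦clo(λx. (x x), ∅), 4↦clo(λx. (x x), ∅), 5↦clo(λx. (x x), ∅), 6↦clo(λx. (x x), ∅)}, K=∅>
→ 21 transitions taken and the configuration is still not final: no result within 21 steps

Answer: DIVERGES (no final state within 21 steps)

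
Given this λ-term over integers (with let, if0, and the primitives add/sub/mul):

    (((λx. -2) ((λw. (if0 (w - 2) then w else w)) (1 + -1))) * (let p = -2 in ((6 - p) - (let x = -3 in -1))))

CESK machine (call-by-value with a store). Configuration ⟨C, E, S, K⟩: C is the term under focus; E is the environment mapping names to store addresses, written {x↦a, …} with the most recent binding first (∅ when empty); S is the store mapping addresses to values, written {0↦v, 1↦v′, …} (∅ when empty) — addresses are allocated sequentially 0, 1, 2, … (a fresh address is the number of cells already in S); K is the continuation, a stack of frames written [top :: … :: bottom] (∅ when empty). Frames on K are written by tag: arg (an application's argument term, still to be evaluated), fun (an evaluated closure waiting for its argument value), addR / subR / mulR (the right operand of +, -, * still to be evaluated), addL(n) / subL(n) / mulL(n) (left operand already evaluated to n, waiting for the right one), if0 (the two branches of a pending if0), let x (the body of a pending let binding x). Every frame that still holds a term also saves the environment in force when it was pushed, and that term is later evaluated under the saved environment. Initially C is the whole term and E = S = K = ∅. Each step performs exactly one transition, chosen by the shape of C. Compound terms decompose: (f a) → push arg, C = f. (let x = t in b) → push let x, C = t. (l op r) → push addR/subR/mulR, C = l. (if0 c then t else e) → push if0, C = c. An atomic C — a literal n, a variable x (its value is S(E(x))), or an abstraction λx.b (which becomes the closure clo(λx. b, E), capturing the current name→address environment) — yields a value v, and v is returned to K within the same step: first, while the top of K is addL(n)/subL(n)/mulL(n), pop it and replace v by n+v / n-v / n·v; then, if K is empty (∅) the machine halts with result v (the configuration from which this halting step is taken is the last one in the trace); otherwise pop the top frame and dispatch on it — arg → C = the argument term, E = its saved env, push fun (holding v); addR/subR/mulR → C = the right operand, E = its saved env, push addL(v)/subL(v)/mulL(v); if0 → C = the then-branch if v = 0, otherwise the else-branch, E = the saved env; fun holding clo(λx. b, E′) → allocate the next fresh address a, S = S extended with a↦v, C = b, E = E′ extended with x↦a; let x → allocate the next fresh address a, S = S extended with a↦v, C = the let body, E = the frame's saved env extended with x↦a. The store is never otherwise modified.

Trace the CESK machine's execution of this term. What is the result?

0. <C=(((λx. -2) ((λw. (if0 (w - 2) then w else w)) (1 + -1))) * (let p = -2 in ((6 - p) - (let x = -3 in -1)))), E=∅, S=∅, K=∅>
1. <C=((λx. -2) ((λw. (if0 (w - 2) then w else w)) (1 + -1))), E=∅, S=∅, K=[mulR]>
2. <C=(λx. -2), E=∅, S=∅, K=[arg :: mulR]>
3. <C=((λw. (if0 (w - 2) then w else w)) (1 + -1)), E=∅, S=∅, K=[fun :: mulR]>
4. <C=(λw. (if0 (w - 2) then w else w)), E=∅, S=∅, K=[arg :: fun :: mulR]>
5. <C=(1 + -1), E=∅, S=∅, K=[fun :: fun :: mulR]>
6. <C=1, E=∅, S=∅, K=[addR :: fun :: fun :: mulR]>
7. <C=-1, E=∅, S=∅, K=[addL(1) :: fun :: fun :: mulR]>
8. <C=(if0 (w - 2) then w else w), E={w↦0}, S={0↦0}, K=[fun :: mulR]>
9. <C=(w - 2), E={w↦0}, S={0↦0}, K=[if0 :: fun :: mulR]>
10. <C=w, E={w↦0}, S={0↦0}, K=[subR :: if0 :: fun :: mulR]>
11. <C=2, E={w↦0}, S={0↦0}, K=[subL(0) :: if0 :: fun :: mulR]>
12. <C=w, E={w↦0}, S={0↦0}, K=[fun :: mulR]>
13. <C=-2, E={x↦1}, S={0↦0, 1↦0}, K=[mulR]>
14. <C=(let p = -2 in ((6 - p) - (let x = -3 in -1))), E=∅, S={0↦0, 1↦0}, K=[mulL(-2)]>
15. <C=-2, E=∅, S={0↦0, 1↦0}, K=[let p :: mulL(-2)]>
16. <C=((6 - p) - (let x = -3 in -1)), E={p↦2}, S={0↦0, 1↦0, 2↦-2}, K=[mulL(-2)]>
17. <C=(6 - p), E={p↦2}, S={0↦0, 1↦0, 2↦-2}, K=[subR :: mulL(-2)]>
18. <C=6, E={p↦2}, S={0↦0, 1↦0, 2↦-2}, K=[subR :: subR :: mulL(-2)]>
19. <C=p, E={p↦2}, S={0↦0, 1↦0, 2↦-2}, K=[subL(6) :: subR :: mulL(-2)]>
20. <C=(let x = -3 in -1), E={p↦2}, S={0↦0, 1↦0, 2↦-2}, K=[subL(8) :: mulL(-2)]>
21. <C=-3, E={p↦2}, S={0↦0, 1↦0, 2↦-2}, K=[let x :: subL(8) :: mulL(-2)]>
22. <C=-1, E={x↦3, p↦2}, S={0↦0, 1↦0, 2↦-2, 3↦-3}, K=[subL(8) :: mulL(-2)]>
→ final value -18

Answer: -18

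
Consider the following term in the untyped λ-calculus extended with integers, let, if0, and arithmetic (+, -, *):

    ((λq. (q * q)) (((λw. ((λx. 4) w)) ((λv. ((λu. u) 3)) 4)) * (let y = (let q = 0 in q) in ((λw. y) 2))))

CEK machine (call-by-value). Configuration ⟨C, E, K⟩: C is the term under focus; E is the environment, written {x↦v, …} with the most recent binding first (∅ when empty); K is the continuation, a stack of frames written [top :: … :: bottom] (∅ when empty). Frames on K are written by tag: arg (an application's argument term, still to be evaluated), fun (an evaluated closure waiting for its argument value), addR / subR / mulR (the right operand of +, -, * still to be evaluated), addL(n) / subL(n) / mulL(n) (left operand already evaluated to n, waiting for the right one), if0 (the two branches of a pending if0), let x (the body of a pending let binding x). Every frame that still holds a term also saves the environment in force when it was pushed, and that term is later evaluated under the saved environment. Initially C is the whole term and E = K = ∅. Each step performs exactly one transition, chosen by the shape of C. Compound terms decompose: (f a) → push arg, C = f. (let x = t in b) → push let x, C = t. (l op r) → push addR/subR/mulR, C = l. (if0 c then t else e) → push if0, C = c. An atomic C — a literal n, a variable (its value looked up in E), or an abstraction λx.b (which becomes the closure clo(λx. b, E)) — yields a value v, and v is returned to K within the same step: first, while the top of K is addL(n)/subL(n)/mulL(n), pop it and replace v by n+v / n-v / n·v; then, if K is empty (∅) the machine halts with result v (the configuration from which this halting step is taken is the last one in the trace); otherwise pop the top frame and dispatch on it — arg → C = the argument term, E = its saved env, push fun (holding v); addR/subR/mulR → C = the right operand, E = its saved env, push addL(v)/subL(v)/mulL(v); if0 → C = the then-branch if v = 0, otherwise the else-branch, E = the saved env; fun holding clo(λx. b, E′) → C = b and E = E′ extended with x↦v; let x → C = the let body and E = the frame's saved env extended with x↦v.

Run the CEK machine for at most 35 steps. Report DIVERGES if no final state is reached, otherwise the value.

Answer: 0

Derivation:
0. [C=((λq. (q * q)) (((λw. ((λx. 4) w)) ((λv. ((λu. u) 3)) 4)) * (let y = (let q = 0 in q) in ((λw. y) 2)))) | E=∅ | K=∅]
1. [C=(λq. (q * q)) | E=∅ | K=[arg]]
2. [C=(((λw. ((λx. 4) w)) ((λv. ((λu. u) 3)) 4)) * (let y = (let q = 0 in q) in ((λw. y) 2))) | E=∅ | K=[fun]]
3. [C=((λw. ((λx. 4) w)) ((λv. ((λu. u) 3)) 4)) | E=∅ | K=[mulR :: fun]]
4. [C=(λw. ((λx. 4) w)) | E=∅ | K=[arg :: mulR :: fun]]
5. [C=((λv. ((λu. u) 3)) 4) | E=∅ | K=[fun :: mulR :: fun]]
6. [C=(λv. ((λu. u) 3)) | E=∅ | K=[arg :: fun :: mulR :: fun]]
7. [C=4 | E=∅ | K=[fun :: fun :: mulR :: fun]]
8. [C=((λu. u) 3) | E={v↦4} | K=[fun :: mulR :: fun]]
9. [C=(λu. u) | E={v↦4} | K=[arg :: fun :: mulR :: fun]]
10. [C=3 | E={v↦4} | K=[fun :: fun :: mulR :: fun]]
11. [C=u | E={u↦3, v↦4} | K=[fun :: mulR :: fun]]
12. [C=((λx. 4) w) | E={w↦3} | K=[mulR :: fun]]
13. [C=(λx. 4) | E={w↦3} | K=[arg :: mulR :: fun]]
14. [C=w | E={w↦3} | K=[fun :: mulR :: fun]]
15. [C=4 | E={x↦3, w↦3} | K=[mulR :: fun]]
16. [C=(let y = (let q = 0 in q) in ((λw. y) 2)) | E=∅ | K=[mulL(4) :: fun]]
17. [C=(let q = 0 in q) | E=∅ | K=[let y :: mulL(4) :: fun]]
18. [C=0 | E=∅ | K=[let q :: let y :: mulL(4) :: fun]]
19. [C=q | E={q↦0} | K=[let y :: mulL(4) :: fun]]
20. [C=((λw. y) 2) | E={y↦0} | K=[mulL(4) :: fun]]
21. [C=(λw. y) | E={y↦0} | K=[arg :: mulL(4) :: fun]]
22. [C=2 | E={y↦0} | K=[fun :: mulL(4) :: fun]]
23. [C=y | E={w↦2, y↦0} | K=[mulL(4) :: fun]]
24. [C=(q * q) | E={q↦0} | K=∅]
25. [C=q | E={q↦0} | K=[mulR]]
26. [C=q | E={q↦0} | K=[mulL(0)]]
→ final value 0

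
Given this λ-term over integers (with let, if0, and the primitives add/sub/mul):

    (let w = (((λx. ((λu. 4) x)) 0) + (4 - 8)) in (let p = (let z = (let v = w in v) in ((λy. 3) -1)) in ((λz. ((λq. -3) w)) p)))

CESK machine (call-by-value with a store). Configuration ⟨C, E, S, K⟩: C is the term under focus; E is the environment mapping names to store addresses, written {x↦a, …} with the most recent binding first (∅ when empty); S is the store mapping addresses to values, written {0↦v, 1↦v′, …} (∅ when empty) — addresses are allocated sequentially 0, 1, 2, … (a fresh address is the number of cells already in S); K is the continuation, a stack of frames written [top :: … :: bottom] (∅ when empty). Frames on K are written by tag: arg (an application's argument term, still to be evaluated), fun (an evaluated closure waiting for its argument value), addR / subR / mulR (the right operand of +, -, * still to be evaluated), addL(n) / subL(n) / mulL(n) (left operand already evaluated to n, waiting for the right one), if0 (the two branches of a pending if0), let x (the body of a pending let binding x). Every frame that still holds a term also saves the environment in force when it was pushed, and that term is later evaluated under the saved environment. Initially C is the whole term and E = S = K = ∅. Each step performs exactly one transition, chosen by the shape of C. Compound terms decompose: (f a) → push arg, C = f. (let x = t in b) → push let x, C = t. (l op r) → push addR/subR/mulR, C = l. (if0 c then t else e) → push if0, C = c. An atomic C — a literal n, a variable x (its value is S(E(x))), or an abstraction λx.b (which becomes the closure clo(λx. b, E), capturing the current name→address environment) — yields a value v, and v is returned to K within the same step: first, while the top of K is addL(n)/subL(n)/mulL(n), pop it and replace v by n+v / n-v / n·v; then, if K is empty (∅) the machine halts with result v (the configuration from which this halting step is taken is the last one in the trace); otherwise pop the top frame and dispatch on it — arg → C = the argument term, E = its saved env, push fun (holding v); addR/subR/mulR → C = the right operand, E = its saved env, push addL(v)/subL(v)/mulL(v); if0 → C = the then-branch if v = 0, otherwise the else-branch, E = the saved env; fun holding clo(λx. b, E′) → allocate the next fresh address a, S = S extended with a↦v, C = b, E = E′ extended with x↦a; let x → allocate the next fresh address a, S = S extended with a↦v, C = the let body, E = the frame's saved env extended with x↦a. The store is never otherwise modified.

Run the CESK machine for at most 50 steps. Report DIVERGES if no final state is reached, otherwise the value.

Answer: -3

Execution trace:
0. ⟨C=(let w = (((λx. ((λu. 4) x)) 0) + (4 - 8)) in (let p = (let z = (let v = w in v) in ((λy. 3) -1)) in ((λz. ((λq. -3) w)) p))); E=∅; S=∅; K=∅⟩
1. ⟨C=(((λx. ((λu. 4) x)) 0) + (4 - 8)); E=∅; S=∅; K=[let w]⟩
2. ⟨C=((λx. ((λu. 4) x)) 0); E=∅; S=∅; K=[addR :: let w]⟩
3. ⟨C=(λx. ((λu. 4) x)); E=∅; S=∅; K=[arg :: addR :: let w]⟩
4. ⟨C=0; E=∅; S=∅; K=[fun :: addR :: let w]⟩
5. ⟨C=((λu. 4) x); E={x↦0}; S={0↦0}; K=[addR :: let w]⟩
6. ⟨C=(λu. 4); E={x↦0}; S={0↦0}; K=[arg :: addR :: let w]⟩
7. ⟨C=x; E={x↦0}; S={0↦0}; K=[fun :: addR :: let w]⟩
8. ⟨C=4; E={u↦1, x↦0}; S={0↦0, 1↦0}; K=[addR :: let w]⟩
9. ⟨C=(4 - 8); E=∅; S={0↦0, 1↦0}; K=[addL(4) :: let w]⟩
10. ⟨C=4; E=∅; S={0↦0, 1↦0}; K=[subR :: addL(4) :: let w]⟩
11. ⟨C=8; E=∅; S={0↦0, 1↦0}; K=[subL(4) :: addL(4) :: let w]⟩
12. ⟨C=(let p = (let z = (let v = w in v) in ((λy. 3) -1)) in ((λz. ((λq. -3) w)) p)); E={w↦2}; S={0↦0, 1↦0, 2↦0}; K=∅⟩
13. ⟨C=(let z = (let v = w in v) in ((λy. 3) -1)); E={w↦2}; S={0↦0, 1↦0, 2↦0}; K=[let p]⟩
14. ⟨C=(let v = w in v); E={w↦2}; S={0↦0, 1↦0, 2↦0}; K=[let z :: let p]⟩
15. ⟨C=w; E={w↦2}; S={0↦0, 1↦0, 2↦0}; K=[let v :: let z :: let p]⟩
16. ⟨C=v; E={v↦3, w↦2}; S={0↦0, 1↦0, 2↦0, 3↦0}; K=[let z :: let p]⟩
17. ⟨C=((λy. 3) -1); E={z↦4, w↦2}; S={0↦0, 1↦0, 2↦0, 3↦0, 4↦0}; K=[let p]⟩
18. ⟨C=(λy. 3); E={z↦4, w↦2}; S={0↦0, 1↦0, 2↦0, 3↦0, 4↦0}; K=[arg :: let p]⟩
19. ⟨C=-1; E={z↦4, w↦2}; S={0↦0, 1↦0, 2↦0, 3↦0, 4↦0}; K=[fun :: let p]⟩
20. ⟨C=3; E={y↦5, z↦4, w↦2}; S={0↦0, 1↦0, 2↦0, 3↦0, 4↦0, 5↦-1}; K=[let p]⟩
21. ⟨C=((λz. ((λq. -3) w)) p); E={p↦6, w↦2}; S={0↦0, 1↦0, 2↦0, 3↦0, 4↦0, 5↦-1, 6↦3}; K=∅⟩
22. ⟨C=(λz. ((λq. -3) w)); E={p↦6, w↦2}; S={0↦0, 1↦0, 2↦0, 3↦0, 4↦0, 5↦-1, 6↦3}; K=[arg]⟩
23. ⟨C=p; E={p↦6, w↦2}; S={0↦0, 1↦0, 2↦0, 3↦0, 4↦0, 5↦-1, 6↦3}; K=[fun]⟩
24. ⟨C=((λq. -3) w); E={z↦7, p↦6, w↦2}; S={0↦0, 1↦0, 2↦0, 3↦0, 4↦0, 5↦-1, 6↦3, 7↦3}; K=∅⟩
25. ⟨C=(λq. -3); E={z↦7, p↦6, w↦2}; S={0↦0, 1↦0, 2↦0, 3↦0, 4↦0, 5↦-1, 6↦3, 7↦3}; K=[arg]⟩
26. ⟨C=w; E={z↦7, p↦6, w↦2}; S={0↦0, 1↦0, 2↦0, 3↦0, 4↦0, 5↦-1, 6↦3, 7↦3}; K=[fun]⟩
27. ⟨C=-3; E={q↦8, z↦7, p↦6, w↦2}; S={0↦0, 1↦0, 2↦0, 3↦0, 4↦0, 5↦-1, 6↦3, 7↦3, 8↦0}; K=∅⟩
→ final value -3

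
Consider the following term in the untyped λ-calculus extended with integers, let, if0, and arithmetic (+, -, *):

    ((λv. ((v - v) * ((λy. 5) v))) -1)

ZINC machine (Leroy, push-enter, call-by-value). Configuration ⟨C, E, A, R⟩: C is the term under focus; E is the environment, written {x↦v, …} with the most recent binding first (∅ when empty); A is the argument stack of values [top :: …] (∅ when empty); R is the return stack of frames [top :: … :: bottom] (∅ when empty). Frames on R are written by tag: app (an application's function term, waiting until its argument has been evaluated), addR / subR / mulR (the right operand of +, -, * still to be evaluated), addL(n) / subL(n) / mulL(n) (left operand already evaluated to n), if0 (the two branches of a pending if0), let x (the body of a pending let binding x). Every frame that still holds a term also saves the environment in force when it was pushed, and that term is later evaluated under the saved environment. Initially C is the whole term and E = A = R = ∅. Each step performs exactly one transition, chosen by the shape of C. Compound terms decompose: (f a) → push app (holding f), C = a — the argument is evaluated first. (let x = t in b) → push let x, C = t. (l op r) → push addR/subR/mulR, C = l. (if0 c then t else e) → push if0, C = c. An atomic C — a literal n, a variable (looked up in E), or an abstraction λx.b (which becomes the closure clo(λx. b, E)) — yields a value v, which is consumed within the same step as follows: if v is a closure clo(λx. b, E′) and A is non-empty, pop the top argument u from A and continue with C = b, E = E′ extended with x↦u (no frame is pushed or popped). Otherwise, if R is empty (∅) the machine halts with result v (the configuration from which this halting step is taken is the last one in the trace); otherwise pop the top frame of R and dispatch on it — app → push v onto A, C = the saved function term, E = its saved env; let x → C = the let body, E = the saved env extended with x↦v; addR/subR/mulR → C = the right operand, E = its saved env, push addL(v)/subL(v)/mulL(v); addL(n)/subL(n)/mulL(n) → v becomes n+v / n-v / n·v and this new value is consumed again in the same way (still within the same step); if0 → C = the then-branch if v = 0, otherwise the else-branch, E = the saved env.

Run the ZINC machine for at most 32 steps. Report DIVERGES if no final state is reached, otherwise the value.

Answer: 0

Machine steps:
t=0: [C=((λv. ((v - v) * ((λy. 5) v))) -1) | E=∅ | A=∅ | R=∅]
t=1: [C=-1 | E=∅ | A=∅ | R=[app]]
t=2: [C=(λv. ((v - v) * ((λy. 5) v))) | E=∅ | A=[-1] | R=∅]
t=3: [C=((v - v) * ((λy. 5) v)) | E={v↦-1} | A=∅ | R=∅]
t=4: [C=(v - v) | E={v↦-1} | A=∅ | R=[mulR]]
t=5: [C=v | E={v↦-1} | A=∅ | R=[subR :: mulR]]
t=6: [C=v | E={v↦-1} | A=∅ | R=[subL(-1) :: mulR]]
t=7: [C=((λy. 5) v) | E={v↦-1} | A=∅ | R=[mulL(0)]]
t=8: [C=v | E={v↦-1} | A=∅ | R=[app :: mulL(0)]]
t=9: [C=(λy. 5) | E={v↦-1} | A=[-1] | R=[mulL(0)]]
t=10: [C=5 | E={y↦-1, v↦-1} | A=∅ | R=[mulL(0)]]
→ final value 0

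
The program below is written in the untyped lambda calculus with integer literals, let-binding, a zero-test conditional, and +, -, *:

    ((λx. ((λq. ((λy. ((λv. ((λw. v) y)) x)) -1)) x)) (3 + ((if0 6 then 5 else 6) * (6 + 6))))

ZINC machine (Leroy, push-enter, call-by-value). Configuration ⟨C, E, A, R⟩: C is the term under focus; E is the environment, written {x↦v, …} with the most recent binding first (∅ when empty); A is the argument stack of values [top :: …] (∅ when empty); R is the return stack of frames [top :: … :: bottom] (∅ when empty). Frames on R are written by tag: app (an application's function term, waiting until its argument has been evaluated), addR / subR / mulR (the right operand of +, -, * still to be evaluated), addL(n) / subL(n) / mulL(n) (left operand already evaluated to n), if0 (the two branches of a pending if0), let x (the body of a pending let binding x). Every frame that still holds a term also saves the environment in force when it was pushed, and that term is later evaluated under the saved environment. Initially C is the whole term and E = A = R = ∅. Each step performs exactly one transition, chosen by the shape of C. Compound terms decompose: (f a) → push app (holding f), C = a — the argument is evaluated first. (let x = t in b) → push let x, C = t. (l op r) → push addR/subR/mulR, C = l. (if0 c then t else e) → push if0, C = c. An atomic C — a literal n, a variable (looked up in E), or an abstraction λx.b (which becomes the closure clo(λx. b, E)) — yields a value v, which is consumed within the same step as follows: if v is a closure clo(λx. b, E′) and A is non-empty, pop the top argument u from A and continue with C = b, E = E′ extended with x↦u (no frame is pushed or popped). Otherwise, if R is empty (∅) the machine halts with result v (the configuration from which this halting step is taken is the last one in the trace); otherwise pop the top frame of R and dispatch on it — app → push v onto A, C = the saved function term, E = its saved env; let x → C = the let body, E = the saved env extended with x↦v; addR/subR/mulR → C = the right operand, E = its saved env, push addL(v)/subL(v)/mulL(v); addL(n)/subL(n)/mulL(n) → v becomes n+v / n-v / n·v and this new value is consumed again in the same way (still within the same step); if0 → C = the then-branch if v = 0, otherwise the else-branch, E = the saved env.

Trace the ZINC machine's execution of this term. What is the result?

Answer: 75

Machine steps:
[0] <C=((λx. ((λq. ((λy. ((λv. ((λw. v) y)) x)) -1)) x)) (3 + ((if0 6 then 5 else 6) * (6 + 6)))), E=∅, A=∅, R=∅>
[1] <C=(3 + ((if0 6 then 5 else 6) * (6 + 6))), E=∅, A=∅, R=[app]>
[2] <C=3, E=∅, A=∅, R=[addR :: app]>
[3] <C=((if0 6 then 5 else 6) * (6 + 6)), E=∅, A=∅, R=[addL(3) :: app]>
[4] <C=(if0 6 then 5 else 6), E=∅, A=∅, R=[mulR :: addL(3) :: app]>
[5] <C=6, E=∅, A=∅, R=[if0 :: mulR :: addL(3) :: app]>
[6] <C=6, E=∅, A=∅, R=[mulR :: addL(3) :: app]>
[7] <C=(6 + 6), E=∅, A=∅, R=[mulL(6) :: addL(3) :: app]>
[8] <C=6, E=∅, A=∅, R=[addR :: mulL(6) :: addL(3) :: app]>
[9] <C=6, E=∅, A=∅, R=[addL(6) :: mulL(6) :: addL(3) :: app]>
[10] <C=(λx. ((λq. ((λy. ((λv. ((λw. v) y)) x)) -1)) x)), E=∅, A=[75], R=∅>
[11] <C=((λq. ((λy. ((λv. ((λw. v) y)) x)) -1)) x), E={x↦75}, A=∅, R=∅>
[12] <C=x, E={x↦75}, A=∅, R=[app]>
[13] <C=(λq. ((λy. ((λv. ((λw. v) y)) x)) -1)), E={x↦75}, A=[75], R=∅>
[14] <C=((λy. ((λv. ((λw. v) y)) x)) -1), E={q↦75, x↦75}, A=∅, R=∅>
[15] <C=-1, E={q↦75, x↦75}, A=∅, R=[app]>
[16] <C=(λy. ((λv. ((λw. v) y)) x)), E={q↦75, x↦75}, A=[-1], R=∅>
[17] <C=((λv. ((λw. v) y)) x), E={y↦-1, q↦75, x↦75}, A=∅, R=∅>
[18] <C=x, E={y↦-1, q↦75, x↦75}, A=∅, R=[app]>
[19] <C=(λv. ((λw. v) y)), E={y↦-1, q↦75, x↦75}, A=[75], R=∅>
[20] <C=((λw. v) y), E={v↦75, y↦-1, q↦75, x↦75}, A=∅, R=∅>
[21] <C=y, E={v↦75, y↦-1, q↦75, x↦75}, A=∅, R=[app]>
[22] <C=(λw. v), E={v↦75, y↦-1, q↦75, x↦75}, A=[-1], R=∅>
[23] <C=v, E={w↦-1, v↦75, y↦-1, q↦75, x↦75}, A=∅, R=∅>
→ final value 75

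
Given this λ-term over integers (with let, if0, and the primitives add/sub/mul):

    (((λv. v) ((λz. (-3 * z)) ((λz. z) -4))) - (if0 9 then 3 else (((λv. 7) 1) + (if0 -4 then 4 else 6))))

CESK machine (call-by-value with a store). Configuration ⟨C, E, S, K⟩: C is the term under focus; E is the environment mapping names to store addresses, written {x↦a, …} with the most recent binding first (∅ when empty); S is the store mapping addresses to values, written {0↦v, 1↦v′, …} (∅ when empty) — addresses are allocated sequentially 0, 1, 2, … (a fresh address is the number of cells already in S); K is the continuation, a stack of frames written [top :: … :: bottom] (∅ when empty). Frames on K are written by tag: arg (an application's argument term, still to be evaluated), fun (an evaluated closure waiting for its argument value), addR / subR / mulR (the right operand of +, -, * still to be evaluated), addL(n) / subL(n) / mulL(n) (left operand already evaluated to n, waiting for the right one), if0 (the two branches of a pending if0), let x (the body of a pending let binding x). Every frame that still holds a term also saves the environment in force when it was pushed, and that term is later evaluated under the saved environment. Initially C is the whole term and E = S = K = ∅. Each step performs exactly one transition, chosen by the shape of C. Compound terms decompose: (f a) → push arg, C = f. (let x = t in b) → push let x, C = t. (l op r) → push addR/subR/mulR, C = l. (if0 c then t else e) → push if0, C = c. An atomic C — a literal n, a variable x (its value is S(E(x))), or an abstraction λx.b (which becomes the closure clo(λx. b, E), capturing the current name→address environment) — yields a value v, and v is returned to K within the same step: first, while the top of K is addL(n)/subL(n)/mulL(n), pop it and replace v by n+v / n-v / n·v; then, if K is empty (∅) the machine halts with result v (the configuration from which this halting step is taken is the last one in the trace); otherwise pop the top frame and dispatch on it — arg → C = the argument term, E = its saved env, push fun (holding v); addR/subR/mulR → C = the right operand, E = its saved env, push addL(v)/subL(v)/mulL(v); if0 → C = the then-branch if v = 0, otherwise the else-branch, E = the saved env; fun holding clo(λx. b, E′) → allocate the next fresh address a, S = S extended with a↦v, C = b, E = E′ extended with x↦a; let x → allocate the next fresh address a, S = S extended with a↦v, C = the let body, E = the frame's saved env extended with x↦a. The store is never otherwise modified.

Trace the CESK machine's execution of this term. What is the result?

[0] [C=(((λv. v) ((λz. (-3 * z)) ((λz. z) -4))) - (if0 9 then 3 else (((λv. 7) 1) + (if0 -4 then 4 else 6)))) | E=∅ | S=∅ | K=∅]
[1] [C=((λv. v) ((λz. (-3 * z)) ((λz. z) -4))) | E=∅ | S=∅ | K=[subR]]
[2] [C=(λv. v) | E=∅ | S=∅ | K=[arg :: subR]]
[3] [C=((λz. (-3 * z)) ((λz. z) -4)) | E=∅ | S=∅ | K=[fun :: subR]]
[4] [C=(λz. (-3 * z)) | E=∅ | S=∅ | K=[arg :: fun :: subR]]
[5] [C=((λz. z) -4) | E=∅ | S=∅ | K=[fun :: fun :: subR]]
[6] [C=(λz. z) | E=∅ | S=∅ | K=[arg :: fun :: fun :: subR]]
[7] [C=-4 | E=∅ | S=∅ | K=[fun :: fun :: fun :: subR]]
[8] [C=z | E={z↦0} | S={0↦-4} | K=[fun :: fun :: subR]]
[9] [C=(-3 * z) | E={z↦1} | S={0↦-4, 1↦-4} | K=[fun :: subR]]
[10] [C=-3 | E={z↦1} | S={0↦-4, 1↦-4} | K=[mulR :: fun :: subR]]
[11] [C=z | E={z↦1} | S={0↦-4, 1↦-4} | K=[mulL(-3) :: fun :: subR]]
[12] [C=v | E={v↦2} | S={0↦-4, 1↦-4, 2↦12} | K=[subR]]
[13] [C=(if0 9 then 3 else (((λv. 7) 1) + (if0 -4 then 4 else 6))) | E=∅ | S={0↦-4, 1↦-4, 2↦12} | K=[subL(12)]]
[14] [C=9 | E=∅ | S={0↦-4, 1↦-4, 2↦12} | K=[if0 :: subL(12)]]
[15] [C=(((λv. 7) 1) + (if0 -4 then 4 else 6)) | E=∅ | S={0↦-4, 1↦-4, 2↦12} | K=[subL(12)]]
[16] [C=((λv. 7) 1) | E=∅ | S={0↦-4, 1↦-4, 2↦12} | K=[addR :: subL(12)]]
[17] [C=(λv. 7) | E=∅ | S={0↦-4, 1↦-4, 2↦12} | K=[arg :: addR :: subL(12)]]
[18] [C=1 | E=∅ | S={0↦-4, 1↦-4, 2↦12} | K=[fun :: addR :: subL(12)]]
[19] [C=7 | E={v↦3} | S={0↦-4, 1↦-4, 2↦12, 3↦1} | K=[addR :: subL(12)]]
[20] [C=(if0 -4 then 4 else 6) | E=∅ | S={0↦-4, 1↦-4, 2↦12, 3↦1} | K=[addL(7) :: subL(12)]]
[21] [C=-4 | E=∅ | S={0↦-4, 1↦-4, 2↦12, 3↦1} | K=[if0 :: addL(7) :: subL(12)]]
[22] [C=6 | E=∅ | S={0↦-4, 1↦-4, 2↦12, 3↦1} | K=[addL(7) :: subL(12)]]
→ final value -1

Answer: -1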